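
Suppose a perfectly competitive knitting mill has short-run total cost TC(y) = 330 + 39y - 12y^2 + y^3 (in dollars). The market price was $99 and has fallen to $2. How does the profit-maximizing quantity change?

Output falls from 10 to 0 (the firm shuts down)

AVC = 39 - 12y + y^2, minimized at y = 6 where min AVC = $3. MC = 39 - 24y + 3y^2.
At P = $99 ≥ min AVC, set P = MC on the rising branch: y = 10.
At P = $2 < min AVC = $3, price no longer covers variable cost at any output, so the firm shuts down: y = 0.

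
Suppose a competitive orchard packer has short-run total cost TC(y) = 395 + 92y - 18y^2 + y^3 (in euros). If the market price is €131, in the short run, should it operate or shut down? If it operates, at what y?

From TC, MC = TC'(y) = 92 - 36y + 3y^2 and AVC = VC/y = 92 - 18y + y^2.
The AVC parabola has its vertex at y = 18/2 = 9, where AVC = 92 - 18·9 + 9^2 = €11.
Since P = €131 ≥ min AVC = €11, price covers variable cost and the firm should produce.
P = MC gives -39 - 36y + 3y^2 = 0, with roots -1 and 13. Take the larger (rising MC): y* = 13.
Check: AVC at y = 13 is €27 ≤ P, so revenue covers variable cost.
Profit = P·y − TC = 131·13 − 746 = €957.

Produce at y = 13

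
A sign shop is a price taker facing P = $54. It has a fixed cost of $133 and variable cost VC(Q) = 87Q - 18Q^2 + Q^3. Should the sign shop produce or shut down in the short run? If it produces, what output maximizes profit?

Produce at Q = 11

Strip out fixed cost: VC = 87Q - 18Q^2 + Q^3. Then AVC = 87 - 18Q + Q^2 and MC = 87 - 36Q + 3Q^2.
AVC hits its minimum where MC = AVC, at Q = 9, giving min AVC = 87 - 18·9 + 9^2 = $6.
P = $54 exceeds min AVC = $6, so the firm stays open.
Solving P = MC: 33 - 36Q + 3Q^2 = 0 ⇒ Q = 1 or 11. On the upward-sloping branch, Q* = 11.
Check: AVC at Q = 11 is $10 ≤ P, so revenue covers variable cost.
Profit = P·Q − TC = 54·11 − 243 = $351.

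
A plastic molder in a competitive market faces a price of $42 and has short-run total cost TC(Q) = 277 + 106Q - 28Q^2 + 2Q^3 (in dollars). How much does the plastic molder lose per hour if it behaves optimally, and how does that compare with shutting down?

Profit = -$21 at Q = 8

AVC = 106 - 28Q + 2Q^2 has its minimum $8 at Q = 7; price $42 clears that bar, so the firm operates.
With MC = 106 - 56Q + 6Q^2, P = MC on the upward-sloping part at Q* = 8.
TR = 42·8 = 336. TC = 277 + 80 = 357. Profit = 336 − 357 = -$21.
By producing, the firm covers all variable cost plus $256 of fixed cost; shutting down would lose the full $277.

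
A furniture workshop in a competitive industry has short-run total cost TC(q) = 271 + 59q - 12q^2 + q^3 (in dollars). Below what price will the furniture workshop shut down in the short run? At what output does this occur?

The shutdown price is the minimum of AVC. VC = 59q - 12q^2 + q^3, so AVC = 59 - 12q + q^2.
At the minimum of AVC, MC = AVC. MC = 59 - 24q + 3q^2; setting MC = AVC gives 2q^2 - 12q = 0, so q = 6. min AVC = 23.
So the shutdown price is $23.

$23 per unit, at q = 6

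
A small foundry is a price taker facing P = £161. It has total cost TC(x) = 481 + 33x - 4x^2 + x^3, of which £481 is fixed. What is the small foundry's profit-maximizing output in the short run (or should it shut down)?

Variable cost is VC = 33x - 4x^2 + x^3, so AVC = VC/x = 33 - 4x + x^2 and MC = dTC/dx = 33 - 8x + 3x^2.
The AVC parabola has its vertex at x = 4/2 = 2, where AVC = 33 - 4·2 + 2^2 = £29.
Because £161 ≥ £29, revenue can cover variable cost; the firm operates.
Set P = MC: 161 = 33 - 8x + 3x^2 → -128 - 8x + 3x^2 = 0. The roots are x = -16/3 and x = 8; the profit-maximizing output is on the rising part of MC, so x* = 8.
Check: AVC at x = 8 is £65 ≤ P, so revenue covers variable cost.
Profit = P·x − TC = 161·8 − 1001 = £287.

Produce at x = 8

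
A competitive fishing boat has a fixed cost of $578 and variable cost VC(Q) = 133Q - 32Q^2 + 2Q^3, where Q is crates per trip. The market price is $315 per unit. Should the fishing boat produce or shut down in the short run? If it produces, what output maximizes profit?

Variable cost is VC = 133Q - 32Q^2 + 2Q^3, so AVC = VC/Q = 133 - 32Q + 2Q^2 and MC = dTC/dQ = 133 - 64Q + 6Q^2.
AVC hits its minimum where MC = AVC, at Q = 8, giving min AVC = 133 - 32·8 + 2·8^2 = $5.
P = $315 exceeds min AVC = $5, so the firm stays open.
Set P = MC: 315 = 133 - 64Q + 6Q^2 → -182 - 64Q + 6Q^2 = 0. The roots are Q = -7/3 and Q = 13; the profit-maximizing output is on the rising part of MC, so Q* = 13.
Check: AVC at Q = 13 is $55 ≤ P, so revenue covers variable cost.
Profit = P·Q − TC = 315·13 − 1293 = $2802.

Produce at Q = 13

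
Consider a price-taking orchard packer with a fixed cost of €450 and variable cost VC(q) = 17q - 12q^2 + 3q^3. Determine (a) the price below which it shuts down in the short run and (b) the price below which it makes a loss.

Shutdown price = €5; break-even price = €122

AVC = 17 - 12q + 3q^2; minimized at q = 2, giving min AVC = €5. That is the shutdown price.
ATC = 450/q + 17 - 12q + 3q^2. Setting dATC/dq = −450/q^2 − 12 + 6q = 0 gives q = 5 (since 6·5^3 − 12·5^2 = 450).
min ATC = 450/5 + 17 − 12·5 + 3·5^2 = €122. That is the break-even price.
Between these two prices the firm operates at a loss; above €122 it earns a profit.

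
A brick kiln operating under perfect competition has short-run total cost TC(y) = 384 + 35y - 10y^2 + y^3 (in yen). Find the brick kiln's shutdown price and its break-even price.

AVC = 35 - 10y + y^2; minimized at y = 5, giving min AVC = ¥10. That is the shutdown price.
ATC = 384/y + 35 - 10y + y^2. Setting dATC/dy = −384/y^2 − 10 + 2y = 0 gives y = 8 (since 2·8^3 − 10·8^2 = 384).
min ATC = 384/8 + 35 − 10·8 + 8^2 = ¥67. That is the break-even price.
For ¥10 ≤ P < ¥67 the firm produces at a loss; below ¥10 it shuts down.

Shutdown price = ¥10; break-even price = ¥67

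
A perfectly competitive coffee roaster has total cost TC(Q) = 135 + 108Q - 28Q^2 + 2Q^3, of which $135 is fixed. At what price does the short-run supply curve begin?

$10 per unit

Short-run supply begins at min AVC. From VC = 108Q - 28Q^2 + 2Q^3, AVC = 108 - 28Q + 2Q^2.
dAVC/dQ = -28 + 4Q = 0 gives Q = 7. min AVC = 108 - 28·7 + 2·7^2 = 10.
So the shutdown price is $10.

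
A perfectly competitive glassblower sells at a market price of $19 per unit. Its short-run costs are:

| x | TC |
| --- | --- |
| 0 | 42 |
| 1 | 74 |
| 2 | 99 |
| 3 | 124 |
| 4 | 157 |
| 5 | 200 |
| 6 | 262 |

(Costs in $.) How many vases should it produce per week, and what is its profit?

x = 0 (shut down); profit = -$42

Profit at each row (π = 19x − TC): x=0: -42; x=1: -55; x=2: -61; x=3: -67; x=4: -81; x=5: -105; x=6: -148.
Profit is highest at x = 0. Equivalently, the lowest AVC in the table is 82/3 ≈ $27.33 at x = 3, and P = $19 falls below it — price never covers variable cost, so the firm shuts down and loses only its fixed cost.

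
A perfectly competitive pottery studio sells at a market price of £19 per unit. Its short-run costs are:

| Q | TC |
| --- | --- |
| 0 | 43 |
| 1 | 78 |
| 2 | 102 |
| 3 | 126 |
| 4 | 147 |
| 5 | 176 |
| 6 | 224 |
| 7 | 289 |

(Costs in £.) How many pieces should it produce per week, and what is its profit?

Compute π = P·Q − TC at each output: Q=0: -43; Q=1: -59; Q=2: -64; Q=3: -69; Q=4: -71; Q=5: -81; Q=6: -110; Q=7: -156.
Profit is highest at Q = 0. Equivalently, the lowest AVC in the table is 104/4 ≈ £26 at Q = 4, and P = £19 falls below it — price never covers variable cost, so the firm shuts down and loses only its fixed cost.

Q = 0 (shut down); profit = -£43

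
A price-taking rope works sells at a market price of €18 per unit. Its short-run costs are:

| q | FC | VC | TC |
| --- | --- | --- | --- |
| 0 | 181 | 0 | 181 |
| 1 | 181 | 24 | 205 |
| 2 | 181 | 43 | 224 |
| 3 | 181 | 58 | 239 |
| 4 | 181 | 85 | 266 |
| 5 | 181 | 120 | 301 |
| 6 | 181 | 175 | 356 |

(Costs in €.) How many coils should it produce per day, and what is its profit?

Profit at each row (π = 18q − TC): q=0: -181; q=1: -187; q=2: -188; q=3: -185; q=4: -194; q=5: -211; q=6: -248.
Profit is highest at q = 0. Equivalently, the lowest AVC in the table is 58/3 ≈ €19.33 at q = 3, and P = €18 falls below it — price never covers variable cost, so the firm shuts down and loses only its fixed cost.

q = 0 (shut down); profit = -€181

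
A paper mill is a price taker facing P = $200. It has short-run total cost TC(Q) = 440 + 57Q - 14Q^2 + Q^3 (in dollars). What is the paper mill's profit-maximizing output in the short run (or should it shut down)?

From TC, MC = TC'(Q) = 57 - 28Q + 3Q^2 and AVC = VC/Q = 57 - 14Q + Q^2.
The AVC parabola has its vertex at Q = 14/2 = 7, where AVC = 57 - 14·7 + 7^2 = $8.
Because $200 ≥ $8, revenue can cover variable cost; the firm operates.
P = MC gives -143 - 28Q + 3Q^2 = 0, with roots -11/3 and 13. Take the larger (rising MC): Q* = 13.
Check: AVC at Q = 13 is $44 ≤ P, so revenue covers variable cost.
Profit = P·Q − TC = 200·13 − 1012 = $1588.

Produce at Q = 13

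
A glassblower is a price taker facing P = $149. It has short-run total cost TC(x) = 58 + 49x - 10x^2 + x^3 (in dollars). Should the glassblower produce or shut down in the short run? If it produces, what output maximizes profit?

Produce at x = 10

Strip out fixed cost: VC = 49x - 10x^2 + x^3. Then AVC = 49 - 10x + x^2 and MC = 49 - 20x + 3x^2.
The AVC parabola has its vertex at x = 10/2 = 5, where AVC = 49 - 10·5 + 5^2 = $24.
Because $149 ≥ $24, revenue can cover variable cost; the firm operates.
Solving P = MC: -100 - 20x + 3x^2 = 0 ⇒ x = -10/3 or 10. On the upward-sloping branch, x* = 10.
Check: AVC at x = 10 is $49 ≤ P, so revenue covers variable cost.
Profit = P·x − TC = 149·10 − 548 = $942.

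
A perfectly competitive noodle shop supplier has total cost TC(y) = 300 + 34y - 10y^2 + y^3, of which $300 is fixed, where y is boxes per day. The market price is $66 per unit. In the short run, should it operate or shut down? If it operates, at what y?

Produce at y = 8

Strip out fixed cost: VC = 34y - 10y^2 + y^3. Then AVC = 34 - 10y + y^2 and MC = 34 - 20y + 3y^2.
AVC is minimized where dAVC/dy = -10 + 2y = 0, at y = 5; min AVC = 34 - 10·5 + 5^2 = $9.
Since P = $66 ≥ min AVC = $9, price covers variable cost and the firm should produce.
Solving P = MC: -32 - 20y + 3y^2 = 0 ⇒ y = -4/3 or 8. On the upward-sloping branch, y* = 8.
Check: AVC at y = 8 is $18 ≤ P, so revenue covers variable cost.
Profit = P·y − TC = 66·8 − 444 = $84.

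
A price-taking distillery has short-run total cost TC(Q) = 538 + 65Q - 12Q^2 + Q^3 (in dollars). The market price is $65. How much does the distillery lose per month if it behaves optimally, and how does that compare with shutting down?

Profit = -$282 at Q = 8

AVC = 65 - 12Q + Q^2 has its minimum $29 at Q = 6; price $65 clears that bar, so the firm operates.
With MC = 65 - 24Q + 3Q^2, P = MC on the upward-sloping part at Q* = 8.
TR = 65·8 = 520. TC = 538 + 264 = 802. Profit = 520 − 802 = -$282.
Shutting down would mean losing the fixed cost of $538, so operating at a loss of $282 is better by $256.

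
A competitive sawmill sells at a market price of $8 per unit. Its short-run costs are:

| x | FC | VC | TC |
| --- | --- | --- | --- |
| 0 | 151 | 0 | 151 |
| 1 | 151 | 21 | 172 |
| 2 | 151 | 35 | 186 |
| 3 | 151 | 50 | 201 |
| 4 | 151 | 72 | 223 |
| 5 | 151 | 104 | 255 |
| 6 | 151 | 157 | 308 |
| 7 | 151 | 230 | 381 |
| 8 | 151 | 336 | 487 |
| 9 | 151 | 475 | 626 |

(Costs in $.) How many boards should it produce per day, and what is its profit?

Profit at each row (π = 8x − TC): x=0: -151; x=1: -164; x=2: -170; x=3: -177; x=4: -191; x=5: -215; x=6: -260; x=7: -325; x=8: -423; x=9: -554.
Profit is highest at x = 0. Equivalently, the lowest AVC in the table is 50/3 ≈ $16.67 at x = 3, and P = $8 falls below it — price never covers variable cost, so the firm shuts down and loses only its fixed cost.

x = 0 (shut down); profit = -$151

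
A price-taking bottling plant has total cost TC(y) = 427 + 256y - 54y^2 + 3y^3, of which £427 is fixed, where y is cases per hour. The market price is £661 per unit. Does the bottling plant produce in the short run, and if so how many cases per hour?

Strip out fixed cost: VC = 256y - 54y^2 + 3y^3. Then AVC = 256 - 54y + 3y^2 and MC = 256 - 108y + 9y^2.
AVC is minimized where dAVC/dy = -54 + 6y = 0, at y = 9; min AVC = 256 - 54·9 + 3·9^2 = £13.
P = £661 exceeds min AVC = £13, so the firm stays open.
Set P = MC: 661 = 256 - 108y + 9y^2 → -405 - 108y + 9y^2 = 0. The roots are y = -3 and y = 15; the profit-maximizing output is on the rising part of MC, so y* = 15.
Check: AVC at y = 15 is £121 ≤ P, so revenue covers variable cost.
Profit = P·y − TC = 661·15 − 2242 = £7673.

Produce at y = 15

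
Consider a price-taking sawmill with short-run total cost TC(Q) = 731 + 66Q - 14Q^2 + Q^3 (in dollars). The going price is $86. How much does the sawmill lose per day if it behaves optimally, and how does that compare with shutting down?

Profit = -$131 at Q = 10

AVC = 66 - 14Q + Q^2; min AVC = $17 at Q = 7. Since P = $86 ≥ min AVC, the firm produces.
With MC = 66 - 28Q + 3Q^2, P = MC on the upward-sloping part at Q* = 10.
TR = 86·10 = 860. TC = 731 + 260 = 991. Profit = 860 − 991 = -$131.
Shutting down would mean losing the fixed cost of $731, so operating at a loss of $131 is better by $600.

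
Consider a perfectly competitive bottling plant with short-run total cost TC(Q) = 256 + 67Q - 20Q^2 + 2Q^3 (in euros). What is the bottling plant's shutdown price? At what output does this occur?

Short-run supply begins at min AVC. From VC = 67Q - 20Q^2 + 2Q^3, AVC = 67 - 20Q + 2Q^2.
dAVC/dQ = -20 + 4Q = 0 gives Q = 5. min AVC = 67 - 20·5 + 2·5^2 = 17.
So the shutdown price is €17.

€17 per unit, at Q = 5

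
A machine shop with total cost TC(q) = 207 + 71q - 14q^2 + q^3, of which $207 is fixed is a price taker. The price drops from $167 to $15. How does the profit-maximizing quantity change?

MC = 71 - 28q + 3q^2; the shutdown threshold is min AVC = $22 (at q = 7).
With P = $167 above the shutdown price, P = MC gives q = 12.
At P = $15 < min AVC = $22, price no longer covers variable cost at any output, so the firm shuts down: q = 0.

Output falls from 12 to 0 (the firm shuts down)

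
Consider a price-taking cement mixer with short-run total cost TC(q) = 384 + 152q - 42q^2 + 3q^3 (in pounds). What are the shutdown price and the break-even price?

Shutdown price = min AVC. AVC = 152 - 42q + 3q^2, with vertex at q = 7 and minimum £5.
ATC = 384/q + 152 - 42q + 3q^2. Setting dATC/dq = −384/q^2 − 42 + 6q = 0 gives q = 8 (since 6·8^3 − 42·8^2 = 384).
min ATC = 384/8 + 152 − 42·8 + 3·8^2 = £56. That is the break-even price.
Between these two prices the firm operates at a loss; above £56 it earns a profit.

Shutdown price = £5; break-even price = £56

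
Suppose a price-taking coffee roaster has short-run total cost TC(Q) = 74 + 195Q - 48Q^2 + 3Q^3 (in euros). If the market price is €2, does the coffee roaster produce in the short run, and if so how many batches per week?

From TC, MC = TC'(Q) = 195 - 96Q + 9Q^2 and AVC = VC/Q = 195 - 48Q + 3Q^2.
AVC hits its minimum where MC = AVC, at Q = 8, giving min AVC = 195 - 48·8 + 3·8^2 = €3.
With P < min AVC (€2 < €3), every unit sold adds to the loss.
Shutting down limits the loss to fixed cost, €74.

Shut down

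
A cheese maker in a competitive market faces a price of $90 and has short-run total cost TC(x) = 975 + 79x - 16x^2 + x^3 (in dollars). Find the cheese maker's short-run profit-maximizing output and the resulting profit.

Profit = -$249 at x = 11

AVC = 79 - 16x + x^2; min AVC = $15 at x = 8. Since P = $90 ≥ min AVC, the firm produces.
MC = 79 - 32x + 3x^2. Setting P = MC and taking the root on the rising branch gives x* = 11.
TR = 90·11 = 990. TC = 975 + 264 = 1239. Profit = 990 − 1239 = -$249.
Shutting down would mean losing the fixed cost of $975, so operating at a loss of $249 is better by $726.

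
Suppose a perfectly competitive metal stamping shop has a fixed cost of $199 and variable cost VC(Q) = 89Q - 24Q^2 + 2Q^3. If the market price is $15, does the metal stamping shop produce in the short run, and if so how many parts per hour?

Shut down

Variable cost is VC = 89Q - 24Q^2 + 2Q^3, so AVC = VC/Q = 89 - 24Q + 2Q^2 and MC = dTC/dQ = 89 - 48Q + 6Q^2.
AVC is minimized where dAVC/dQ = -24 + 4Q = 0, at Q = 6; min AVC = 89 - 24·6 + 2·6^2 = $17.
Since P = $15 < min AVC = $17, price fails to cover variable cost at any output.
Best response: produce nothing and absorb the $199 fixed cost.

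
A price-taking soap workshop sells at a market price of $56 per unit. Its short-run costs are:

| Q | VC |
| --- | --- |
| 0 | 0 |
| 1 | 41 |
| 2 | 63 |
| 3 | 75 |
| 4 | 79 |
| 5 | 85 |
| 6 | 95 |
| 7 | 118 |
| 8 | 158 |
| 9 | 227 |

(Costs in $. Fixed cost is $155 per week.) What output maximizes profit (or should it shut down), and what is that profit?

Q = 8; profit = $135

Profit at each row (π = 56Q − TC): Q=0: -155; Q=1: -140; Q=2: -106; Q=3: -62; Q=4: -10; Q=5: 40; Q=6: 86; Q=7: 119; Q=8: 135; Q=9: 122.
Profit is maximized at Q = 8. AVC there is 158/8 = $19.75 ≤ P, so producing beats shutting down (which would give -$155).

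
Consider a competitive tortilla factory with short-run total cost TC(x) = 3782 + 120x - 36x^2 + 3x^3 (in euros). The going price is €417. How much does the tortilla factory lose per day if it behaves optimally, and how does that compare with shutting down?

AVC = 120 - 36x + 3x^2; min AVC = €12 at x = 6. Since P = €417 ≥ min AVC, the firm produces.
With MC = 120 - 72x + 9x^2, P = MC on the upward-sloping part at x* = 11.
TR = 417·11 = 4587. TC = 3782 + 957 = 4739. Profit = 4587 − 4739 = -€152.
Shutting down would mean losing the fixed cost of €3782, so operating at a loss of €152 is better by €3630.

Profit = -€152 at x = 11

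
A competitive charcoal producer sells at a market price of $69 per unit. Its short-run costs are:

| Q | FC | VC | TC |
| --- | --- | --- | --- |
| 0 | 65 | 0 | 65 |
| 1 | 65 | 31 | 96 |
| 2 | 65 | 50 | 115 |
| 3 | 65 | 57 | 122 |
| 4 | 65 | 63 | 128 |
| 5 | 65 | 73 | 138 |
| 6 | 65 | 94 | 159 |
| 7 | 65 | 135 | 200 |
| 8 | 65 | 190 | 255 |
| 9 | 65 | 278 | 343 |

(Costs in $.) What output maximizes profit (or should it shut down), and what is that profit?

Profit at each row (π = 69Q − TC): Q=0: -65; Q=1: -27; Q=2: 23; Q=3: 85; Q=4: 148; Q=5: 207; Q=6: 255; Q=7: 283; Q=8: 297; Q=9: 278.
Profit is maximized at Q = 8. AVC there is 190/8 = $23.75 ≤ P, so producing beats shutting down (which would give -$65).

Q = 8; profit = $297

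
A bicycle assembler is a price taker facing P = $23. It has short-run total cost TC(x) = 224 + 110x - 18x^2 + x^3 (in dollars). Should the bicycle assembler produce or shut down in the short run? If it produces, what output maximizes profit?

Variable cost is VC = 110x - 18x^2 + x^3, so AVC = VC/x = 110 - 18x + x^2 and MC = dTC/dx = 110 - 36x + 3x^2.
The AVC parabola has its vertex at x = 18/2 = 9, where AVC = 110 - 18·9 + 9^2 = $29.
With P < min AVC ($23 < $29), every unit sold adds to the loss.
Shutting down limits the loss to fixed cost, $224.

Shut down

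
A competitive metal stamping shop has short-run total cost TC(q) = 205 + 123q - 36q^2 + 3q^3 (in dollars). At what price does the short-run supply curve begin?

The firm shuts down when price falls below the minimum of average variable cost. AVC = VC/q = 123 - 36q + 3q^2.
dAVC/dq = -36 + 6q = 0 gives q = 6. min AVC = 123 - 36·6 + 3·6^2 = 15.
So the shutdown price is $15.

$15 per unit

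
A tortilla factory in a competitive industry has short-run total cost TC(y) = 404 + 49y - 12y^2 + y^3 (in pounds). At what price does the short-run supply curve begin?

The shutdown price is the minimum of AVC. VC = 49y - 12y^2 + y^3, so AVC = 49 - 12y + y^2.
At the minimum of AVC, MC = AVC. MC = 49 - 24y + 3y^2; setting MC = AVC gives 2y^2 - 12y = 0, so y = 6. min AVC = 13.
The firm shuts down for any P below £13.

£13 per unit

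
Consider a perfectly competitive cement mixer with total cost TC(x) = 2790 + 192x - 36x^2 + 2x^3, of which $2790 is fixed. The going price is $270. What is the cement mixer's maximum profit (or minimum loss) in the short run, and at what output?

AVC = 192 - 36x + 2x^2; min AVC = $30 at x = 9. Since P = $270 ≥ min AVC, the firm produces.
MC = 192 - 72x + 6x^2. Setting P = MC and taking the root on the rising branch gives x* = 13.
TR = 270·13 = 3510. TC = 2790 + 806 = 3596. Profit = 3510 − 3596 = -$86.
That loss of $86 beats the $2790 the firm would lose by shutting down; producing recovers $2704 of fixed cost.

Profit = -$86 at x = 13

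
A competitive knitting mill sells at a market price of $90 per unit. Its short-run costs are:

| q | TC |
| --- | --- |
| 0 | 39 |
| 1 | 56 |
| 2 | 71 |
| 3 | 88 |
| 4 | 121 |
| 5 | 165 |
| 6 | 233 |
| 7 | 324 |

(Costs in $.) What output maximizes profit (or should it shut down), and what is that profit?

q = 6; profit = $307

Tabulate TR − TC: q=0: -39; q=1: 34; q=2: 109; q=3: 182; q=4: 239; q=5: 285; q=6: 307; q=7: 306.
Profit is maximized at q = 6. AVC there is 194/6 = $32.33 ≤ P, so producing beats shutting down (which would give -$39).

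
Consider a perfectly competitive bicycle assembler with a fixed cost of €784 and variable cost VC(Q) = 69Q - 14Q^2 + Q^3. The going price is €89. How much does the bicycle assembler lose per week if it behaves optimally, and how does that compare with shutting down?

AVC = 69 - 14Q + Q^2; min AVC = €20 at Q = 7. Since P = €89 ≥ min AVC, the firm produces.
MC = 69 - 28Q + 3Q^2. Setting P = MC and taking the root on the rising branch gives Q* = 10.
TR = 89·10 = 890. TC = 784 + 290 = 1074. Profit = 890 − 1074 = -€184.
Shutting down would mean losing the fixed cost of €784, so operating at a loss of €184 is better by €600.

Profit = -€184 at Q = 10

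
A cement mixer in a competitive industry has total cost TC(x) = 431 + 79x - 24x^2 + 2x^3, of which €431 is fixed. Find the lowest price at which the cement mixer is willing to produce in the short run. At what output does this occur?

Short-run supply begins at min AVC. From VC = 79x - 24x^2 + 2x^3, AVC = 79 - 24x + 2x^2.
At the minimum of AVC, MC = AVC. MC = 79 - 48x + 6x^2; setting MC = AVC gives 4x^2 - 24x = 0, so x = 6. min AVC = 7.
The firm shuts down for any P below €7.

€7 per unit, at x = 6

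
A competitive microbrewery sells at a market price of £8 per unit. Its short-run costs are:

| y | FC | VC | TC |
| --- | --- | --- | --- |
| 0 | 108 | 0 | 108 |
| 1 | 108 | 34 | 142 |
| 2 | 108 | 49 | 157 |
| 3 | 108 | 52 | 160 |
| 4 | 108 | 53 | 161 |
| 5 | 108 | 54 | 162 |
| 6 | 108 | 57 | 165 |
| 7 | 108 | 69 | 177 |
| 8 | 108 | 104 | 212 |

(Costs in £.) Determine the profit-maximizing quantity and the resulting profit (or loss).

y = 0 (shut down); profit = -£108

Tabulate TR − TC: y=0: -108; y=1: -134; y=2: -141; y=3: -136; y=4: -129; y=5: -122; y=6: -117; y=7: -121; y=8: -148.
Profit is highest at y = 0. Equivalently, the lowest AVC in the table is 57/6 ≈ £9.50 at y = 6, and P = £8 falls below it — price never covers variable cost, so the firm shuts down and loses only its fixed cost.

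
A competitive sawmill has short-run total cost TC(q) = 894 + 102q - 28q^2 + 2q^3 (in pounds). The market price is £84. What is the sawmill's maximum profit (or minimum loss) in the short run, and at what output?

AVC = 102 - 28q + 2q^2; min AVC = £4 at q = 7. Since P = £84 ≥ min AVC, the firm produces.
With MC = 102 - 56q + 6q^2, P = MC on the upward-sloping part at q* = 9.
TR = 84·9 = 756. TC = 894 + 108 = 1002. Profit = 756 − 1002 = -£246.
Shutting down would mean losing the fixed cost of £894, so operating at a loss of £246 is better by £648.

Profit = -£246 at q = 9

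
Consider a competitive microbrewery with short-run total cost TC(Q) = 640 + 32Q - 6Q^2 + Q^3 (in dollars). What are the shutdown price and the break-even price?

Shutdown price = min AVC. AVC = 32 - 6Q + Q^2, with vertex at Q = 3 and minimum $23.
ATC = 640/Q + 32 - 6Q + Q^2. Setting dATC/dQ = −640/Q^2 − 6 + 2Q = 0 gives Q = 8 (since 2·8^3 − 6·8^2 = 640).
min ATC = 640/8 + 32 − 6·8 + 8^2 = $128. That is the break-even price.
Between these two prices the firm operates at a loss; above $128 it earns a profit.

Shutdown price = $23; break-even price = $128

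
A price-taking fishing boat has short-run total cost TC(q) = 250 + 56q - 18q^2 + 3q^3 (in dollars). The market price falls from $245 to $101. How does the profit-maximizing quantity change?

Output falls from 7 to 5

MC = 56 - 36q + 9q^2; the shutdown threshold is min AVC = $29 (at q = 3).
With P = $245 above the shutdown price, P = MC gives q = 7.
At P = $101 ≥ min AVC, set P = MC: q = 5. The firm stays open but cuts output.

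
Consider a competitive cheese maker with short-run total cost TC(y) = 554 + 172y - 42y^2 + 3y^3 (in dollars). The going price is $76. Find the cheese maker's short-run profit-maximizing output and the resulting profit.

AVC = 172 - 42y + 3y^2; min AVC = $25 at y = 7. Since P = $76 ≥ min AVC, the firm produces.
MC = 172 - 84y + 9y^2. Setting P = MC and taking the root on the rising branch gives y* = 8.
TR = 76·8 = 608. TC = 554 + 224 = 778. Profit = 608 − 778 = -$170.
That loss of $170 beats the $554 the firm would lose by shutting down; producing recovers $384 of fixed cost.

Profit = -$170 at y = 8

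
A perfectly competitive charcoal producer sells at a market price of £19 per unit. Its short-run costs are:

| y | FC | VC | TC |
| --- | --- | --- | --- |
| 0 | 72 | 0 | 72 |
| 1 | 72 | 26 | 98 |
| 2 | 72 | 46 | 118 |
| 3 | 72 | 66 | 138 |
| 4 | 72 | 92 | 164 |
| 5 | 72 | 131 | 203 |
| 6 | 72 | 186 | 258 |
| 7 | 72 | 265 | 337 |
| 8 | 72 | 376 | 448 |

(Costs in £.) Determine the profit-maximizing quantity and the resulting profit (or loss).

Compute π = P·y − TC at each output: y=0: -72; y=1: -79; y=2: -80; y=3: -81; y=4: -88; y=5: -108; y=6: -144; y=7: -204; y=8: -296.
Profit is highest at y = 0. Equivalently, the lowest AVC in the table is 66/3 ≈ £22 at y = 3, and P = £19 falls below it — price never covers variable cost, so the firm shuts down and loses only its fixed cost.

y = 0 (shut down); profit = -£72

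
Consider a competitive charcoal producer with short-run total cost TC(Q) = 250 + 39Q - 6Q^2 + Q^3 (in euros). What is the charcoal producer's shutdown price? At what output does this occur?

€30 per unit, at Q = 3

The shutdown price is the minimum of AVC. VC = 39Q - 6Q^2 + Q^3, so AVC = 39 - 6Q + Q^2.
At the minimum of AVC, MC = AVC. MC = 39 - 12Q + 3Q^2; setting MC = AVC gives 2Q^2 - 6Q = 0, so Q = 3. min AVC = 30.
For P < €30 the firm produces nothing.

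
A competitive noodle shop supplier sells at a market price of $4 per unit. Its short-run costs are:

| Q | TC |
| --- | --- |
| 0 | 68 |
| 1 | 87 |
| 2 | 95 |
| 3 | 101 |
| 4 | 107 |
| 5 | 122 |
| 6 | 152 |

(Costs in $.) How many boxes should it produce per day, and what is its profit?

Compute π = P·Q − TC at each output: Q=0: -68; Q=1: -83; Q=2: -87; Q=3: -89; Q=4: -91; Q=5: -102; Q=6: -128.
Profit is highest at Q = 0. Equivalently, the lowest AVC in the table is 39/4 ≈ $9.75 at Q = 4, and P = $4 falls below it — price never covers variable cost, so the firm shuts down and loses only its fixed cost.

Q = 0 (shut down); profit = -$68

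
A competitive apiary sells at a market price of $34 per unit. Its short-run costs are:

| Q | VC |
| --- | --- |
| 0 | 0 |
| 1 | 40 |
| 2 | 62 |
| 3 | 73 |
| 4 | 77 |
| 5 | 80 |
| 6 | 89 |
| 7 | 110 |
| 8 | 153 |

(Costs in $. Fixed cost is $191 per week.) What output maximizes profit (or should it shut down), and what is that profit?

Q = 7; profit = -$63

Tabulate TR − TC: Q=0: -191; Q=1: -197; Q=2: -185; Q=3: -162; Q=4: -132; Q=5: -101; Q=6: -76; Q=7: -63; Q=8: -72.
Profit is maximized at Q = 7. AVC there is 110/7 = $15.71 ≤ P, so producing beats shutting down (which would give -$191).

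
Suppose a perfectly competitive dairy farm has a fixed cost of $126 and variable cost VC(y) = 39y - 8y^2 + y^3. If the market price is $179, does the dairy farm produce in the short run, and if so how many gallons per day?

Produce at y = 10

From TC, MC = TC'(y) = 39 - 16y + 3y^2 and AVC = VC/y = 39 - 8y + y^2.
AVC hits its minimum where MC = AVC, at y = 4, giving min AVC = 39 - 8·4 + 4^2 = $23.
Since P = $179 ≥ min AVC = $23, price covers variable cost and the firm should produce.
P = MC gives -140 - 16y + 3y^2 = 0, with roots -14/3 and 10. Take the larger (rising MC): y* = 10.
Check: AVC at y = 10 is $59 ≤ P, so revenue covers variable cost.
Profit = P·y − TC = 179·10 − 716 = $1074.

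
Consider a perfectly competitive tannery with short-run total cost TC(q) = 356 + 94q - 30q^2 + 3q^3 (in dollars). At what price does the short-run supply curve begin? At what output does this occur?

$19 per unit, at q = 5

Short-run supply begins at min AVC. From VC = 94q - 30q^2 + 3q^3, AVC = 94 - 30q + 3q^2.
dAVC/dq = -30 + 6q = 0 gives q = 5. min AVC = 94 - 30·5 + 3·5^2 = 19.
So the shutdown price is $19.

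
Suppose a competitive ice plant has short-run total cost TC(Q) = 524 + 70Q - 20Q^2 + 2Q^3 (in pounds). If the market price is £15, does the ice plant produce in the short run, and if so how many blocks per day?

Variable cost is VC = 70Q - 20Q^2 + 2Q^3, so AVC = VC/Q = 70 - 20Q + 2Q^2 and MC = dTC/dQ = 70 - 40Q + 6Q^2.
AVC hits its minimum where MC = AVC, at Q = 5, giving min AVC = 70 - 20·5 + 2·5^2 = £20.
P = £15 lies below min AVC = £20; no output level covers variable cost.
Shutting down limits the loss to fixed cost, £524.

Shut down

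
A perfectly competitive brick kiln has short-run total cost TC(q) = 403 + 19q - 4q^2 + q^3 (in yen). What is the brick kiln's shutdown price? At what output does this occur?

¥15 per unit, at q = 2

The shutdown price is the minimum of AVC. VC = 19q - 4q^2 + q^3, so AVC = 19 - 4q + q^2.
At the minimum of AVC, MC = AVC. MC = 19 - 8q + 3q^2; setting MC = AVC gives 2q^2 - 4q = 0, so q = 2. min AVC = 15.
For P < ¥15 the firm produces nothing.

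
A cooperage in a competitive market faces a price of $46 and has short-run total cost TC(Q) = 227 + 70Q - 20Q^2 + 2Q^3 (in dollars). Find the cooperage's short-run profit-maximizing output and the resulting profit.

AVC = 70 - 20Q + 2Q^2 has its minimum $20 at Q = 5; price $46 clears that bar, so the firm operates.
With MC = 70 - 40Q + 6Q^2, P = MC on the upward-sloping part at Q* = 6.
TR = 46·6 = 276. TC = 227 + 132 = 359. Profit = 276 − 359 = -$83.
By producing, the firm covers all variable cost plus $144 of fixed cost; shutting down would lose the full $227.

Profit = -$83 at Q = 6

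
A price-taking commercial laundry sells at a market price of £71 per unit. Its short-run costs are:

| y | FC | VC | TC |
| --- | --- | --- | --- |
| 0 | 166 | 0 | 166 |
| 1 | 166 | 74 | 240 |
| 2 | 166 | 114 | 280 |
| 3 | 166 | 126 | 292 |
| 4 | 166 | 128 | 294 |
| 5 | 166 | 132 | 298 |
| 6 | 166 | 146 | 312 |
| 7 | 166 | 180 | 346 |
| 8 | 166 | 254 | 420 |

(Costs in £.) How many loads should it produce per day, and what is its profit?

y = 7; profit = £151

Compute π = P·y − TC at each output: y=0: -166; y=1: -169; y=2: -138; y=3: -79; y=4: -10; y=5: 57; y=6: 114; y=7: 151; y=8: 148.
Profit is maximized at y = 7. AVC there is 180/7 = £25.71 ≤ P, so producing beats shutting down (which would give -£166).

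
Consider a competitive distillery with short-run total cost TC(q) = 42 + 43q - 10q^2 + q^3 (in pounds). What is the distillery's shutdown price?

£18 per unit

The shutdown price is the minimum of AVC. VC = 43q - 10q^2 + q^3, so AVC = 43 - 10q + q^2.
dAVC/dq = -10 + 2q = 0 gives q = 5. min AVC = 43 - 10·5 + 5^2 = 18.
The firm shuts down for any P below £18.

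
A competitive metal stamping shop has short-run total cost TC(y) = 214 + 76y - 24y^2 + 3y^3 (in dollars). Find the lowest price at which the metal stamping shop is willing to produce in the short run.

$28 per unit

Short-run supply begins at min AVC. From VC = 76y - 24y^2 + 3y^3, AVC = 76 - 24y + 3y^2.
dAVC/dy = -24 + 6y = 0 gives y = 4. min AVC = 76 - 24·4 + 3·4^2 = 28.
The firm shuts down for any P below $28.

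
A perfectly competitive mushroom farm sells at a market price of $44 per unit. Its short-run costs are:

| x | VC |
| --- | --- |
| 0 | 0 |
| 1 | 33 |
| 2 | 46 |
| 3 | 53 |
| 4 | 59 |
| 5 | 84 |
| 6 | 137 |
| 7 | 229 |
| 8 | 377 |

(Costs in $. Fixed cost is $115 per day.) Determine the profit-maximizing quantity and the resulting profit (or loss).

Tabulate TR − TC: x=0: -115; x=1: -104; x=2: -73; x=3: -36; x=4: 2; x=5: 21; x=6: 12; x=7: -36; x=8: -140.
Profit is maximized at x = 5. AVC there is 84/5 = $16.80 ≤ P, so producing beats shutting down (which would give -$115).

x = 5; profit = $21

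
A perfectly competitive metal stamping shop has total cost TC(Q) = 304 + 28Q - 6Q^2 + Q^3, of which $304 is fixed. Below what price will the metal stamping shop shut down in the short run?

$19 per unit

The firm shuts down when price falls below the minimum of average variable cost. AVC = VC/Q = 28 - 6Q + Q^2.
At the minimum of AVC, MC = AVC. MC = 28 - 12Q + 3Q^2; setting MC = AVC gives 2Q^2 - 6Q = 0, so Q = 3. min AVC = 19.
So the shutdown price is $19.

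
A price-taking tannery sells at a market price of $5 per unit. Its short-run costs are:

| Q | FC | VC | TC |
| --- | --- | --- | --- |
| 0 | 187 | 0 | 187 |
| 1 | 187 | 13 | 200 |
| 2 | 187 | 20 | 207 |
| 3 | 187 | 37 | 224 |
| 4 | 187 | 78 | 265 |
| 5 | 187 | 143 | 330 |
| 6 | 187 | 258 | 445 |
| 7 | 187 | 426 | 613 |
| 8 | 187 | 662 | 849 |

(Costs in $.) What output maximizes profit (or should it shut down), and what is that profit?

Q = 0 (shut down); profit = -$187

Profit at each row (π = 5Q − TC): Q=0: -187; Q=1: -195; Q=2: -197; Q=3: -209; Q=4: -245; Q=5: -305; Q=6: -415; Q=7: -578; Q=8: -809.
Profit is highest at Q = 0. Equivalently, the lowest AVC in the table is 20/2 ≈ $10 at Q = 2, and P = $5 falls below it — price never covers variable cost, so the firm shuts down and loses only its fixed cost.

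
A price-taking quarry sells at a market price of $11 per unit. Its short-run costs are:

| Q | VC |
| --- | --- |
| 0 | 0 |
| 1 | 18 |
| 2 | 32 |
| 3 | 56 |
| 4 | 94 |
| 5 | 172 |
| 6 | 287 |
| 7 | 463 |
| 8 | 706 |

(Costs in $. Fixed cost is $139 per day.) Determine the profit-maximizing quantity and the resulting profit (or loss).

Q = 0 (shut down); profit = -$139

Profit at each row (π = 11Q − TC): Q=0: -139; Q=1: -146; Q=2: -149; Q=3: -162; Q=4: -189; Q=5: -256; Q=6: -360; Q=7: -525; Q=8: -757.
Profit is highest at Q = 0. Equivalently, the lowest AVC in the table is 32/2 ≈ $16 at Q = 2, and P = $11 falls below it — price never covers variable cost, so the firm shuts down and loses only its fixed cost.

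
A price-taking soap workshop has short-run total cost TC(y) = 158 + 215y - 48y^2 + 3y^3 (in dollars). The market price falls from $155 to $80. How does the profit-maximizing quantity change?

Output falls from 10 to 9

AVC = 215 - 48y + 3y^2, minimized at y = 8 where min AVC = $23. MC = 215 - 96y + 9y^2.
With P = $155 above the shutdown price, P = MC gives y = 10.
At P = $80 ≥ min AVC, set P = MC: y = 9. The firm stays open but cuts output.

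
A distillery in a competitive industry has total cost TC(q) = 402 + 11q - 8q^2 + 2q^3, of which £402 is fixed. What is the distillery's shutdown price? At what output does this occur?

£3 per unit, at q = 2

The firm shuts down when price falls below the minimum of average variable cost. AVC = VC/q = 11 - 8q + 2q^2.
dAVC/dq = -8 + 4q = 0 gives q = 2. min AVC = 11 - 8·2 + 2·2^2 = 3.
So the shutdown price is £3.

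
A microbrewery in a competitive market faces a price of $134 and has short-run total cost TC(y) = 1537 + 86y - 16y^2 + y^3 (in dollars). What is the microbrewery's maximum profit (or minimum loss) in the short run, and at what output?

Profit = -$385 at y = 12

AVC = 86 - 16y + y^2; min AVC = $22 at y = 8. Since P = $134 ≥ min AVC, the firm produces.
With MC = 86 - 32y + 3y^2, P = MC on the upward-sloping part at y* = 12.
TR = 134·12 = 1608. TC = 1537 + 456 = 1993. Profit = 1608 − 1993 = -$385.
By producing, the firm covers all variable cost plus $1152 of fixed cost; shutting down would lose the full $1537.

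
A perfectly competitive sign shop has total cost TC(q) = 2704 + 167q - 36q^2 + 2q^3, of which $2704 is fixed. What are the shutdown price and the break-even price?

AVC = 167 - 36q + 2q^2; minimized at q = 9, giving min AVC = $5. That is the shutdown price.
ATC = 2704/q + 167 - 36q + 2q^2. Setting dATC/dq = −2704/q^2 − 36 + 4q = 0 gives q = 13 (since 4·13^3 − 36·13^2 = 2704).
min ATC = 2704/13 + 167 − 36·13 + 2·13^2 = $245. That is the break-even price.
For $5 ≤ P < $245 the firm produces at a loss; below $5 it shuts down.

Shutdown price = $5; break-even price = $245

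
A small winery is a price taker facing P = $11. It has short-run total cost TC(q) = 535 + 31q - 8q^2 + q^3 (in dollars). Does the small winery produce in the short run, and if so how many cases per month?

Shut down

Variable cost is VC = 31q - 8q^2 + q^3, so AVC = VC/q = 31 - 8q + q^2 and MC = dTC/dq = 31 - 16q + 3q^2.
AVC hits its minimum where MC = AVC, at q = 4, giving min AVC = 31 - 8·4 + 4^2 = $15.
With P < min AVC ($11 < $15), every unit sold adds to the loss.
Shutting down limits the loss to fixed cost, $535.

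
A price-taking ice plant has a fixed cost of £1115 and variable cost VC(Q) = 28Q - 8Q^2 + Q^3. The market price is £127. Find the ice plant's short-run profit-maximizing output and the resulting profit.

Profit = -£305 at Q = 9

AVC = 28 - 8Q + Q^2; min AVC = £12 at Q = 4. Since P = £127 ≥ min AVC, the firm produces.
With MC = 28 - 16Q + 3Q^2, P = MC on the upward-sloping part at Q* = 9.
TR = 127·9 = 1143. TC = 1115 + 333 = 1448. Profit = 1143 − 1448 = -£305.
Shutting down would mean losing the fixed cost of £1115, so operating at a loss of £305 is better by £810.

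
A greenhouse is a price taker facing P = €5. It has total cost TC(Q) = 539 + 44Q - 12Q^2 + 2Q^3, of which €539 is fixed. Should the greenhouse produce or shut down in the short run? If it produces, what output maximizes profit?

Shut down

Variable cost is VC = 44Q - 12Q^2 + 2Q^3, so AVC = VC/Q = 44 - 12Q + 2Q^2 and MC = dTC/dQ = 44 - 24Q + 6Q^2.
AVC is minimized where dAVC/dQ = -12 + 4Q = 0, at Q = 3; min AVC = 44 - 12·3 + 2·3^2 = €26.
P = €5 lies below min AVC = €26; no output level covers variable cost.
Shutting down limits the loss to fixed cost, €539.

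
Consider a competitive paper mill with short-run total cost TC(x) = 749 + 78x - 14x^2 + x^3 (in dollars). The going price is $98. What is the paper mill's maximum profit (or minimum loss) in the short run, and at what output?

AVC = 78 - 14x + x^2 has its minimum $29 at x = 7; price $98 clears that bar, so the firm operates.
MC = 78 - 28x + 3x^2. Setting P = MC and taking the root on the rising branch gives x* = 10.
TR = 98·10 = 980. TC = 749 + 380 = 1129. Profit = 980 − 1129 = -$149.
By producing, the firm covers all variable cost plus $600 of fixed cost; shutting down would lose the full $749.

Profit = -$149 at x = 10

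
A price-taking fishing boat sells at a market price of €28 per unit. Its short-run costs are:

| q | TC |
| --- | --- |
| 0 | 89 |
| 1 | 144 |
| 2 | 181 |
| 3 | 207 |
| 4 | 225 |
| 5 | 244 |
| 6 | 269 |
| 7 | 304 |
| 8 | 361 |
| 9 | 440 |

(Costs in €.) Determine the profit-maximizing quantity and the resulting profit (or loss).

q = 0 (shut down); profit = -€89

Profit at each row (π = 28q − TC): q=0: -89; q=1: -116; q=2: -125; q=3: -123; q=4: -113; q=5: -104; q=6: -101; q=7: -108; q=8: -137; q=9: -188.
Profit is highest at q = 0. Equivalently, the lowest AVC in the table is 180/6 ≈ €30 at q = 6, and P = €28 falls below it — price never covers variable cost, so the firm shuts down and loses only its fixed cost.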